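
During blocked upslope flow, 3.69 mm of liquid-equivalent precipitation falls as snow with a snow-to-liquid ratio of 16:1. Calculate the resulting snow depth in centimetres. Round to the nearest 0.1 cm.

snow depth ≈ 5.9 cm

Snow depth = liquid × ratio = 3.69 mm × 16 = 59.04 mm = 5.9 cm.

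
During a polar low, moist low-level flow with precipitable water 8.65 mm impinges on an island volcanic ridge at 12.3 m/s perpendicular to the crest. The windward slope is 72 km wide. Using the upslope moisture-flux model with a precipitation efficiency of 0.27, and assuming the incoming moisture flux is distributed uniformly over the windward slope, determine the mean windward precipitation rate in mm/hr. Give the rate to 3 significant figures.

R ≈ 1.44 mm/hr

Incoming column moisture flux per unit ridge length: F = V × PW = 12.3 × 8.65 = 106.395 mm·m/s.
Spread over the 72 km slope with efficiency ε = 0.27: R = ε·F/W = 0.27 × 106.395 / 72000 m = 3.990e-04 mm/s.
R = 3.990e-04 × 3600 = 1.44 mm/hr.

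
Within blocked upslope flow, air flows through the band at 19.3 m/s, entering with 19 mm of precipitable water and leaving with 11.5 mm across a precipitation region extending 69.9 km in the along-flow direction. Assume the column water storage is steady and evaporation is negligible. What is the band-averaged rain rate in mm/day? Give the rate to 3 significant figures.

Column moisture flux per unit crosswind length is F = V × PW.
Inflow: F_in = 19.3 × 19 = 366.7 mm·m/s
Outflow: F_out = 19.3 × 11.5 = 221.95 mm·m/s
Steady-state rate R = (F_in − F_out)/L = (366.7 − 221.95) / 69900 m = 2.071e-03 mm/s.
R = 2.071e-03 × 3600 × 24 = 179 mm/day.

R ≈ 179 mm/day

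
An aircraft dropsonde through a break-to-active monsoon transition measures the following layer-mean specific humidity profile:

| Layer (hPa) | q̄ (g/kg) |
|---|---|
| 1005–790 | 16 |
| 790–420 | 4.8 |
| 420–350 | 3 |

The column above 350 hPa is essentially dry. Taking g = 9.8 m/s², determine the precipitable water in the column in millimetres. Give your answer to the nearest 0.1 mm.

PW ≈ 55.4 mm

Precipitable water is the column-integrated vapour mass per unit area: PW = (1/g) Σ q̄ Δp, with q in kg/kg and Δp in Pa (1 kg/m² of water = 1 mm).
Layer 1005–790 hPa: Δp = 215 hPa = 21500 Pa, q̄ = 0.016 kg/kg → 0.016 × 21500 / 9.8 = 35.10 mm
Layer 790–420 hPa: Δp = 370 hPa = 37000 Pa, q̄ = 0.0048 kg/kg → 0.0048 × 37000 / 9.8 = 18.12 mm
Layer 420–350 hPa: Δp = 70 hPa = 7000 Pa, q̄ = 0.003 kg/kg → 0.003 × 7000 / 9.8 = 2.14 mm
PW = 35.10 + 18.12 + 2.14 = 55.36 ≈ 55.4 mm.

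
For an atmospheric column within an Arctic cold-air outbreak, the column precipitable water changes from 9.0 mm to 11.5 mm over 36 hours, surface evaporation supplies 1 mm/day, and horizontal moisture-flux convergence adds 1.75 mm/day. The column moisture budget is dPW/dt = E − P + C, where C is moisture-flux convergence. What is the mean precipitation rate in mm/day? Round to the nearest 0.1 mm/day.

dPW/dt = (11.5 − 9.0) mm / (36/24 day) = +1.667 mm/day.
P = E + C − dPW/dt = 1 + (1.75) − (+1.667) = 1.1 mm/day.

P ≈ 1.1 mm/day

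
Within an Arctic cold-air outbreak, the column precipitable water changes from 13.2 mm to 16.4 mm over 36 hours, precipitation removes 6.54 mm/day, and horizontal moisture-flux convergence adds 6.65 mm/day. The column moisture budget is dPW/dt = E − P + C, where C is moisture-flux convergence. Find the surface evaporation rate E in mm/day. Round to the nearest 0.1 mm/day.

dPW/dt = (16.4 − 13.2) mm / (36/24 day) = +2.133 mm/day.
E = dPW/dt + P − C = (+2.133) + 6.54 − (6.65) = 2.0 mm/day.

E ≈ 2.0 mm/day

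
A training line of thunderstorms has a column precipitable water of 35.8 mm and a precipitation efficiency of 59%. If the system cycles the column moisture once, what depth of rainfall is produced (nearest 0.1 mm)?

Rainfall = ε × PW = 0.59 × 35.8 = 21.1 mm.

rainfall ≈ 21.1 mm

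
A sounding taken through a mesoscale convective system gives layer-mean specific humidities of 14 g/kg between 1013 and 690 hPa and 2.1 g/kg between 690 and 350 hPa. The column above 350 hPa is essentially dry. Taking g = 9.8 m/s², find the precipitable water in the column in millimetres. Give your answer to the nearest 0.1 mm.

Precipitable water is the column-integrated vapour mass per unit area: PW = (1/g) Σ q̄ Δp, with q in kg/kg and Δp in Pa (1 kg/m² of water = 1 mm).
Layer 1013–690 hPa: Δp = 323 hPa = 32300 Pa, q̄ = 0.014 kg/kg → 0.014 × 32300 / 9.8 = 46.14 mm
Layer 690–350 hPa: Δp = 340 hPa = 34000 Pa, q̄ = 0.0021 kg/kg → 0.0021 × 34000 / 9.8 = 7.29 mm
PW = 46.14 + 7.29 = 53.43 ≈ 53.4 mm.

PW ≈ 53.4 mm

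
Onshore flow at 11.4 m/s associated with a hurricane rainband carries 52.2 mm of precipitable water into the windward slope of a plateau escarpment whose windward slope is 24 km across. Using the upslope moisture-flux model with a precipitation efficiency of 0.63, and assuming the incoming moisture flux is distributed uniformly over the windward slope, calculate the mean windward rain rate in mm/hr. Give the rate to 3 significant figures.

R ≈ 56.2 mm/hr

Incoming column moisture flux per unit ridge length: F = V × PW = 11.4 × 52.2 = 595.08 mm·m/s.
Spread over the 24 km slope with efficiency ε = 0.63: R = ε·F/W = 0.63 × 595.08 / 24000 m = 1.562e-02 mm/s.
R = 1.562e-02 × 3600 = 56.2 mm/hr.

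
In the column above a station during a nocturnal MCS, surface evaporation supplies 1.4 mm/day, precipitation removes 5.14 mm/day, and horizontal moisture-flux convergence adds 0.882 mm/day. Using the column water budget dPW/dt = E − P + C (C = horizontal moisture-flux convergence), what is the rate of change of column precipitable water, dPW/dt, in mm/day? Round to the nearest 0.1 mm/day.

dPW/dt ≈ -2.9 mm/day

dPW/dt = E − P + C = 1.4 − 5.14 + (0.882) = -2.9 mm/day.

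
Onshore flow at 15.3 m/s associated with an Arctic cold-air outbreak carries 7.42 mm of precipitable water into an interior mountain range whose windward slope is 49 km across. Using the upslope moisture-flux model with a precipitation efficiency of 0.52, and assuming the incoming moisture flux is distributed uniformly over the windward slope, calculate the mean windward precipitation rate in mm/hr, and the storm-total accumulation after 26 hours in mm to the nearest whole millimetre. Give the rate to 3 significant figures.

Incoming column moisture flux per unit ridge length: F = V × PW = 15.3 × 7.42 = 113.526 mm·m/s.
Spread over the 49 km slope with efficiency ε = 0.52: R = ε·F/W = 0.52 × 113.526 / 49000 m = 1.205e-03 mm/s.
R = 1.205e-03 × 3600 = 4.34 mm/hr.
Over 26 h: total = 4.34 × 26 = 112.84 ≈ 113 mm.

R ≈ 4.34 mm/hr; total ≈ 113 mm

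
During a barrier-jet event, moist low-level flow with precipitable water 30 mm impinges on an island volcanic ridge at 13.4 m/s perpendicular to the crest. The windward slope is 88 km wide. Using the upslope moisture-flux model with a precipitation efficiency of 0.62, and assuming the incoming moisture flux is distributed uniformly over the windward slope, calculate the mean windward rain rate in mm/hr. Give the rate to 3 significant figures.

R ≈ 10.2 mm/hr

Incoming column moisture flux per unit ridge length: F = V × PW = 13.4 × 30 = 402 mm·m/s.
Spread over the 88 km slope with efficiency ε = 0.62: R = ε·F/W = 0.62 × 402 / 88000 m = 2.832e-03 mm/s.
R = 2.832e-03 × 3600 = 10.2 mm/hr.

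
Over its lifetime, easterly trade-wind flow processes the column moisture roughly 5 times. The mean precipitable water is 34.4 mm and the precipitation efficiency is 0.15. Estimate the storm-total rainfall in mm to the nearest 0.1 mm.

Each cycle deposits ε × PW = 0.15 × 34.4 = 5.16 mm.
Over 5 cycles: 5 × 5.16 = 25.8 mm.

rainfall ≈ 25.8 mm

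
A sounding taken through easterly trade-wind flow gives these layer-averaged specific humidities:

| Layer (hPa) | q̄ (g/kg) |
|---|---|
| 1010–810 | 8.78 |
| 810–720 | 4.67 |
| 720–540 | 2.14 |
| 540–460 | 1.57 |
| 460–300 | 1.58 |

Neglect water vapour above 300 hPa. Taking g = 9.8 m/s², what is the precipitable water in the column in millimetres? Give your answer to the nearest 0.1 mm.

PW ≈ 30.0 mm

Precipitable water is the column-integrated vapour mass per unit area: PW = (1/g) Σ q̄ Δp, with q in kg/kg and Δp in Pa (1 kg/m² of water = 1 mm).
Layer 1010–810 hPa: Δp = 200 hPa = 20000 Pa, q̄ = 0.00878 kg/kg → 0.00878 × 20000 / 9.8 = 17.92 mm
Layer 810–720 hPa: Δp = 90 hPa = 9000 Pa, q̄ = 0.00467 kg/kg → 0.00467 × 9000 / 9.8 = 4.29 mm
Layer 720–540 hPa: Δp = 180 hPa = 18000 Pa, q̄ = 0.00214 kg/kg → 0.00214 × 18000 / 9.8 = 3.93 mm
Layer 540–460 hPa: Δp = 80 hPa = 8000 Pa, q̄ = 0.00157 kg/kg → 0.00157 × 8000 / 9.8 = 1.28 mm
Layer 460–300 hPa: Δp = 160 hPa = 16000 Pa, q̄ = 0.00158 kg/kg → 0.00158 × 16000 / 9.8 = 2.58 mm
PW = 17.92 + 4.29 + 3.93 + 1.28 + 2.58 = 30.00 ≈ 30.0 mm.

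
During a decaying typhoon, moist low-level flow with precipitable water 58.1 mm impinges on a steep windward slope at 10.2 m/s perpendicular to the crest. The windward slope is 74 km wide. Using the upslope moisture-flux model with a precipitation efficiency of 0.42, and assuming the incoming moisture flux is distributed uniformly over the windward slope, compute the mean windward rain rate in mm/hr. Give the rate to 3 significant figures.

Incoming column moisture flux per unit ridge length: F = V × PW = 10.2 × 58.1 = 592.62 mm·m/s.
Spread over the 74 km slope with efficiency ε = 0.42: R = ε·F/W = 0.42 × 592.62 / 74000 m = 3.364e-03 mm/s.
R = 3.364e-03 × 3600 = 12.1 mm/hr.

R ≈ 12.1 mm/hr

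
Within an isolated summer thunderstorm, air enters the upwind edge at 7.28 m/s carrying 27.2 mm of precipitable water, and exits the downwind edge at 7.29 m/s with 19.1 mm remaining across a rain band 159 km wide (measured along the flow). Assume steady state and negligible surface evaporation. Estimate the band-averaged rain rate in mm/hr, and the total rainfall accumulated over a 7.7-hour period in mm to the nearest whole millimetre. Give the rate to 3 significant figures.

Column moisture flux per unit crosswind length is F = V × PW.
Inflow: F_in = 7.28 × 27.2 = 198.016 mm·m/s
Outflow: F_out = 7.29 × 19.1 = 139.239 mm·m/s
Steady-state rate R = (F_in − F_out)/L = (198.016 − 139.239) / 159000 m = 3.697e-04 mm/s.
R = 3.697e-04 × 3600 = 1.33 mm/hr.
Over 7.7 h: total = 1.33 × 7.7 = 10.241 ≈ 10 mm.

R ≈ 1.33 mm/hr; total ≈ 10 mm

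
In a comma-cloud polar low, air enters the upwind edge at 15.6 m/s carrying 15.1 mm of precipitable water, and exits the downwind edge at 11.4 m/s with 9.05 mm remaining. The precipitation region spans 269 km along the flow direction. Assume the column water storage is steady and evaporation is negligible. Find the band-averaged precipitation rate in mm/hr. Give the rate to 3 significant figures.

Column moisture flux per unit crosswind length is F = V × PW.
Inflow: F_in = 15.6 × 15.1 = 235.56 mm·m/s
Outflow: F_out = 11.4 × 9.05 = 103.17 mm·m/s
Steady-state rate R = (F_in − F_out)/L = (235.56 − 103.17) / 269000 m = 4.922e-04 mm/s.
R = 4.922e-04 × 3600 = 1.77 mm/hr.

R ≈ 1.77 mm/hr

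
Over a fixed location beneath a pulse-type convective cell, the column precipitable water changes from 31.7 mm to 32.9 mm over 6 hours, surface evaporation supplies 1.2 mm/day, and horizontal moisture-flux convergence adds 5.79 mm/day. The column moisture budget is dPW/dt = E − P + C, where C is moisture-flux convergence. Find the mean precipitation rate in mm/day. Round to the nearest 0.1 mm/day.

dPW/dt = (32.9 − 31.7) mm / (6/24 day) = +4.800 mm/day.
P = E + C − dPW/dt = 1.2 + (5.79) − (+4.800) = 2.2 mm/day.

P ≈ 2.2 mm/day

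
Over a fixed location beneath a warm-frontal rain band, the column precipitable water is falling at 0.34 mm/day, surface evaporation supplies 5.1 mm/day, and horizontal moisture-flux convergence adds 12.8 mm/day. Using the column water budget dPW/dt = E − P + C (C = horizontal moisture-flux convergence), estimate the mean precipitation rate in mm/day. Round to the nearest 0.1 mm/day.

P ≈ 18.2 mm/day

dPW/dt = -0.34 mm/day.
P = E + C − dPW/dt = 5.1 + (12.8) − (-0.34) = 18.2 mm/day.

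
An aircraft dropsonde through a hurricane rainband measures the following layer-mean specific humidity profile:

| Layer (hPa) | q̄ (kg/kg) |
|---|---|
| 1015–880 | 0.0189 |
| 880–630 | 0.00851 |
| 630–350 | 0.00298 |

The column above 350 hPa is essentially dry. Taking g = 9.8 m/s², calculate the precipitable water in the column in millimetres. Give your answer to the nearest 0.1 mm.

PW ≈ 56.3 mm

Precipitable water is the column-integrated vapour mass per unit area: PW = (1/g) Σ q̄ Δp, with q in kg/kg and Δp in Pa (1 kg/m² of water = 1 mm).
Layer 1015–880 hPa: Δp = 135 hPa = 13500 Pa, q̄ = 0.0189 kg/kg → 0.0189 × 13500 / 9.8 = 26.04 mm
Layer 880–630 hPa: Δp = 250 hPa = 25000 Pa, q̄ = 0.00851 kg/kg → 0.00851 × 25000 / 9.8 = 21.71 mm
Layer 630–350 hPa: Δp = 280 hPa = 28000 Pa, q̄ = 0.00298 kg/kg → 0.00298 × 28000 / 9.8 = 8.51 mm
PW = 26.04 + 21.71 + 8.51 = 56.26 ≈ 56.3 mm.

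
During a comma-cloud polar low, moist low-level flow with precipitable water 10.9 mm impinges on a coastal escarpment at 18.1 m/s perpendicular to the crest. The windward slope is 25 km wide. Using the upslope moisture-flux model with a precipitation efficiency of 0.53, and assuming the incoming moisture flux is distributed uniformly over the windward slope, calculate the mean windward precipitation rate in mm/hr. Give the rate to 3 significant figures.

R ≈ 15.1 mm/hr

Incoming column moisture flux per unit ridge length: F = V × PW = 18.1 × 10.9 = 197.29 mm·m/s.
Spread over the 25 km slope with efficiency ε = 0.53: R = ε·F/W = 0.53 × 197.29 / 25000 m = 4.183e-03 mm/s.
R = 4.183e-03 × 3600 = 15.1 mm/hr.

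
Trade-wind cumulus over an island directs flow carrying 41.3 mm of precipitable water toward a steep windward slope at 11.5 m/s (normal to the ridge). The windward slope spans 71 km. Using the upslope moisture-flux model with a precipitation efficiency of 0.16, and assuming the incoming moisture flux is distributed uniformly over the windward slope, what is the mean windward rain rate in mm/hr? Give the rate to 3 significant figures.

Incoming column moisture flux per unit ridge length: F = V × PW = 11.5 × 41.3 = 474.95 mm·m/s.
Spread over the 71 km slope with efficiency ε = 0.16: R = ε·F/W = 0.16 × 474.95 / 71000 m = 1.070e-03 mm/s.
R = 1.070e-03 × 3600 = 3.85 mm/hr.

R ≈ 3.85 mm/hr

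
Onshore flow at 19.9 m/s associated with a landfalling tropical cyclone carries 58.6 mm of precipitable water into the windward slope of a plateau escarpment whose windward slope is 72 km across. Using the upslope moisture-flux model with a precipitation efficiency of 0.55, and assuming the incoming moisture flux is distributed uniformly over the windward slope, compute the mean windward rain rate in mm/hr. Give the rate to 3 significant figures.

R ≈ 32.1 mm/hr

Incoming column moisture flux per unit ridge length: F = V × PW = 19.9 × 58.6 = 1166.14 mm·m/s.
Spread over the 72 km slope with efficiency ε = 0.55: R = ε·F/W = 0.55 × 1166.14 / 72000 m = 8.908e-03 mm/s.
R = 8.908e-03 × 3600 = 32.1 mm/hr.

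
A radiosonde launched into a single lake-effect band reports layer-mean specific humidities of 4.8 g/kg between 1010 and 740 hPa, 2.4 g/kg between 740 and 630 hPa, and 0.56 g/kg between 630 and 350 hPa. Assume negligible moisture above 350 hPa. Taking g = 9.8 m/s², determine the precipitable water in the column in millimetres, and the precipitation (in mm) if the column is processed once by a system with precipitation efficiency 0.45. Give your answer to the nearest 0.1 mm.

PW ≈ 17.5 mm; precipitation ≈ 7.9 mm

Precipitable water is the column-integrated vapour mass per unit area: PW = (1/g) Σ q̄ Δp, with q in kg/kg and Δp in Pa (1 kg/m² of water = 1 mm).
Layer 1010–740 hPa: Δp = 270 hPa = 27000 Pa, q̄ = 0.0048 kg/kg → 0.0048 × 27000 / 9.8 = 13.22 mm
Layer 740–630 hPa: Δp = 110 hPa = 11000 Pa, q̄ = 0.0024 kg/kg → 0.0024 × 11000 / 9.8 = 2.69 mm
Layer 630–350 hPa: Δp = 280 hPa = 28000 Pa, q̄ = 0.00056 kg/kg → 0.00056 × 28000 / 9.8 = 1.60 mm
PW = 13.22 + 2.69 + 1.60 = 17.51 ≈ 17.5 mm.
Precipitation = ε × PW = 0.45 × 17.5 = 7.9 mm.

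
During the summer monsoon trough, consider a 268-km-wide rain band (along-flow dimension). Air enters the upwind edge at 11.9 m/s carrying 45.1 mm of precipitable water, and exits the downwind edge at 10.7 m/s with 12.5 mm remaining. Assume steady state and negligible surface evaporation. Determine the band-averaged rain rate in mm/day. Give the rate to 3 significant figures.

Column moisture flux per unit crosswind length is F = V × PW.
Inflow: F_in = 11.9 × 45.1 = 536.69 mm·m/s
Outflow: F_out = 10.7 × 12.5 = 133.75 mm·m/s
Steady-state rate R = (F_in − F_out)/L = (536.69 − 133.75) / 268000 m = 1.504e-03 mm/s.
R = 1.504e-03 × 3600 × 24 = 130 mm/day.

R ≈ 130 mm/day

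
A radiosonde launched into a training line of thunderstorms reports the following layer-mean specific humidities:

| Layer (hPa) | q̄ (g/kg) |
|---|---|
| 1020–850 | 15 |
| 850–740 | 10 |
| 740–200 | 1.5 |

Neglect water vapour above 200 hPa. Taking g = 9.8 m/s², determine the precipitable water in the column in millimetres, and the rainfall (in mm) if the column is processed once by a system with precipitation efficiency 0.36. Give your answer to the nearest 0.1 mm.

PW ≈ 45.5 mm; rainfall ≈ 16.4 mm

Precipitable water is the column-integrated vapour mass per unit area: PW = (1/g) Σ q̄ Δp, with q in kg/kg and Δp in Pa (1 kg/m² of water = 1 mm).
Layer 1020–850 hPa: Δp = 170 hPa = 17000 Pa, q̄ = 0.015 kg/kg → 0.015 × 17000 / 9.8 = 26.02 mm
Layer 850–740 hPa: Δp = 110 hPa = 11000 Pa, q̄ = 0.01 kg/kg → 0.01 × 11000 / 9.8 = 11.22 mm
Layer 740–200 hPa: Δp = 540 hPa = 54000 Pa, q̄ = 0.0015 kg/kg → 0.0015 × 54000 / 9.8 = 8.27 mm
PW = 26.02 + 11.22 + 8.27 = 45.51 ≈ 45.5 mm.
Rainfall = ε × PW = 0.36 × 45.5 = 16.4 mm.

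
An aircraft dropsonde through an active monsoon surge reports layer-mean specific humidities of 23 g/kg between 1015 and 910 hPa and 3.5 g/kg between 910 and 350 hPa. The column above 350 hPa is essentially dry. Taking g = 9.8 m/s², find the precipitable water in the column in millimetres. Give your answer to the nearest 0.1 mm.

Precipitable water is the column-integrated vapour mass per unit area: PW = (1/g) Σ q̄ Δp, with q in kg/kg and Δp in Pa (1 kg/m² of water = 1 mm).
Layer 1015–910 hPa: Δp = 105 hPa = 10500 Pa, q̄ = 0.023 kg/kg → 0.023 × 10500 / 9.8 = 24.64 mm
Layer 910–350 hPa: Δp = 560 hPa = 56000 Pa, q̄ = 0.0035 kg/kg → 0.0035 × 56000 / 9.8 = 20.00 mm
PW = 24.64 + 20.00 = 44.64 ≈ 44.6 mm.

PW ≈ 44.6 mm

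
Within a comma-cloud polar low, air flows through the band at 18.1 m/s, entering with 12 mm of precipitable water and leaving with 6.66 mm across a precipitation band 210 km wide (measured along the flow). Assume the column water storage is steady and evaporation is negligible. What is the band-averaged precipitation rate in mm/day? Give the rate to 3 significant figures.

Column moisture flux per unit crosswind length is F = V × PW.
Inflow: F_in = 18.1 × 12 = 217.2 mm·m/s
Outflow: F_out = 18.1 × 6.66 = 120.546 mm·m/s
Steady-state rate R = (F_in − F_out)/L = (217.2 − 120.546) / 210000 m = 4.603e-04 mm/s.
R = 4.603e-04 × 3600 × 24 = 39.8 mm/day.

R ≈ 39.8 mm/day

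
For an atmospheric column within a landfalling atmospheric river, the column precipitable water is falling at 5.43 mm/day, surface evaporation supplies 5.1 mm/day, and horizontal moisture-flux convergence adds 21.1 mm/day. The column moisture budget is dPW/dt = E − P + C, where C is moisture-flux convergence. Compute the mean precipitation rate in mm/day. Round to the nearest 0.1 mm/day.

P ≈ 31.6 mm/day

dPW/dt = -5.43 mm/day.
P = E + C − dPW/dt = 5.1 + (21.1) − (-5.43) = 31.6 mm/day.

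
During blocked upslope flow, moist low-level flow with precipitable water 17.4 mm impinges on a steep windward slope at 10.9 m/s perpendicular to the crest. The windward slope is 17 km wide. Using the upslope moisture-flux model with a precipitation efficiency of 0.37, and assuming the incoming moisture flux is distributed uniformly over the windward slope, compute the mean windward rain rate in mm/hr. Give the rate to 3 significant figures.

Incoming column moisture flux per unit ridge length: F = V × PW = 10.9 × 17.4 = 189.66 mm·m/s.
Spread over the 17 km slope with efficiency ε = 0.37: R = ε·F/W = 0.37 × 189.66 / 17000 m = 4.128e-03 mm/s.
R = 4.128e-03 × 3600 = 14.9 mm/hr.

R ≈ 14.9 mm/hr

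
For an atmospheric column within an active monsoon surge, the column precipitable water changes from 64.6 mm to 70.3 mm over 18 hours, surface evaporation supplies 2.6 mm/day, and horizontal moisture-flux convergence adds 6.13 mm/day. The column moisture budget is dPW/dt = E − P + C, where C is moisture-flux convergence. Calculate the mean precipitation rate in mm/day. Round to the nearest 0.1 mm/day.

dPW/dt = (70.3 − 64.6) mm / (18/24 day) = +7.600 mm/day.
P = E + C − dPW/dt = 2.6 + (6.13) − (+7.600) = 1.1 mm/day.

P ≈ 1.1 mm/day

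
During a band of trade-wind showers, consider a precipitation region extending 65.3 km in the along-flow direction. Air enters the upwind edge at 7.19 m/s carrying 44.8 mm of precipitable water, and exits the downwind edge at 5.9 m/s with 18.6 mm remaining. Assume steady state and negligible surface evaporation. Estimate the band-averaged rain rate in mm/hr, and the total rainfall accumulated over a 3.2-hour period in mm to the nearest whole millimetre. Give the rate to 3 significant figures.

Column moisture flux per unit crosswind length is F = V × PW.
Inflow: F_in = 7.19 × 44.8 = 322.112 mm·m/s
Outflow: F_out = 5.9 × 18.6 = 109.74 mm·m/s
Steady-state rate R = (F_in − F_out)/L = (322.112 − 109.74) / 65300 m = 3.252e-03 mm/s.
R = 3.252e-03 × 3600 = 11.7 mm/hr.
Over 3.2 h: total = 11.7 × 3.2 = 37.44 ≈ 37 mm.

R ≈ 11.7 mm/hr; total ≈ 37 mm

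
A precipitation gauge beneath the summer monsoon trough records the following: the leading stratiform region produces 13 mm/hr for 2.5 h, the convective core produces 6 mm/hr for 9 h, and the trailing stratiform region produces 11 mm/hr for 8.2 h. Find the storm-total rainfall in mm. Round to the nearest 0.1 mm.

total ≈ 176.7 mm

Total = Σ Rᵢ Δtᵢ = 13 × 2.5 + 6 × 9 + 11 × 8.2
      = 32.5 + 54 + 90.2 = 176.7 mm.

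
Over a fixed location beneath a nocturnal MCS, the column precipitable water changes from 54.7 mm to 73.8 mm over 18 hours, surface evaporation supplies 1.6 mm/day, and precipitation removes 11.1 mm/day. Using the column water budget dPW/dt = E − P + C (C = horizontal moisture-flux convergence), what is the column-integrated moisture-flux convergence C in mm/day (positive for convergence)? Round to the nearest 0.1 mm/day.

dPW/dt = (73.8 − 54.7) mm / (18/24 day) = +25.467 mm/day.
C = dPW/dt − E + P = (+25.467) − 1.6 + 11.1 = 35.0 mm/day.

C ≈ 35.0 mm/day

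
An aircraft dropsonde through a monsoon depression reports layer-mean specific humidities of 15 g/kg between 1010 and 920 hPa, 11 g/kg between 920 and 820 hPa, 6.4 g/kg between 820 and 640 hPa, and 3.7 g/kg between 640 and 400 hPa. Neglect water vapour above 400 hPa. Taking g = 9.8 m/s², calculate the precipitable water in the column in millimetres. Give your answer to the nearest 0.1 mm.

PW ≈ 45.8 mm

Precipitable water is the column-integrated vapour mass per unit area: PW = (1/g) Σ q̄ Δp, with q in kg/kg and Δp in Pa (1 kg/m² of water = 1 mm).
Layer 1010–920 hPa: Δp = 90 hPa = 9000 Pa, q̄ = 0.015 kg/kg → 0.015 × 9000 / 9.8 = 13.78 mm
Layer 920–820 hPa: Δp = 100 hPa = 10000 Pa, q̄ = 0.011 kg/kg → 0.011 × 10000 / 9.8 = 11.22 mm
Layer 820–640 hPa: Δp = 180 hPa = 18000 Pa, q̄ = 0.0064 kg/kg → 0.0064 × 18000 / 9.8 = 11.76 mm
Layer 640–400 hPa: Δp = 240 hPa = 24000 Pa, q̄ = 0.0037 kg/kg → 0.0037 × 24000 / 9.8 = 9.06 mm
PW = 13.78 + 11.22 + 11.76 + 9.06 = 45.82 ≈ 45.8 mm.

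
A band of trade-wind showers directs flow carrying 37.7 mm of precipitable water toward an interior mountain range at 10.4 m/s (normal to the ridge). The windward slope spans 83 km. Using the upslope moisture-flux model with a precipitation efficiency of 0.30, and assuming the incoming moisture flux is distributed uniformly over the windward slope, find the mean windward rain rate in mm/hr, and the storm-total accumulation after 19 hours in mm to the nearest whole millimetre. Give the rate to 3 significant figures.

R ≈ 5.10 mm/hr; total ≈ 97 mm

Incoming column moisture flux per unit ridge length: F = V × PW = 10.4 × 37.7 = 392.08 mm·m/s.
Spread over the 83 km slope with efficiency ε = 0.30: R = ε·F/W = 0.30 × 392.08 / 83000 m = 1.417e-03 mm/s.
R = 1.417e-03 × 3600 = 5.10 mm/hr.
Over 19 h: total = 5.10 × 19 = 96.9 ≈ 97 mm.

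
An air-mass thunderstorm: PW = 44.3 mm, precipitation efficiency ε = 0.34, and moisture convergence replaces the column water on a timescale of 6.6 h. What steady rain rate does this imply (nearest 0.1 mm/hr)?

Each overturning extracts ε × PW = 0.34 × 44.3 = 15.062 mm.
Rate = ε·PW / τ = 15.062 / 6.6 h = 2.3 mm/hr.

R ≈ 2.3 mm/hr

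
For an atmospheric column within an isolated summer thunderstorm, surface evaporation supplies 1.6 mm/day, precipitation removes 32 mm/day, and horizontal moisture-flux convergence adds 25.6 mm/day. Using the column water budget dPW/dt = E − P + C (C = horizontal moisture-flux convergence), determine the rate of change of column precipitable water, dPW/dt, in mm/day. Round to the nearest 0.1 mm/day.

dPW/dt = E − P + C = 1.6 − 32 + (25.6) = -4.8 mm/day.

dPW/dt ≈ -4.8 mm/day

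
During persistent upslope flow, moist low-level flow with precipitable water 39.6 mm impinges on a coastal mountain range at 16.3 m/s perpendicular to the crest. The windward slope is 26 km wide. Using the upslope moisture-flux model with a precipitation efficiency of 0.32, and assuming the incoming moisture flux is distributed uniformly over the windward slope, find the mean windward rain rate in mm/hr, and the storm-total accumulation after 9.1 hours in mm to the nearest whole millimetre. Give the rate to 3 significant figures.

Incoming column moisture flux per unit ridge length: F = V × PW = 16.3 × 39.6 = 645.48 mm·m/s.
Spread over the 26 km slope with efficiency ε = 0.32: R = ε·F/W = 0.32 × 645.48 / 26000 m = 7.944e-03 mm/s.
R = 7.944e-03 × 3600 = 28.6 mm/hr.
Over 9.1 h: total = 28.6 × 9.1 = 260.26 ≈ 260 mm.

R ≈ 28.6 mm/hr; total ≈ 260 mm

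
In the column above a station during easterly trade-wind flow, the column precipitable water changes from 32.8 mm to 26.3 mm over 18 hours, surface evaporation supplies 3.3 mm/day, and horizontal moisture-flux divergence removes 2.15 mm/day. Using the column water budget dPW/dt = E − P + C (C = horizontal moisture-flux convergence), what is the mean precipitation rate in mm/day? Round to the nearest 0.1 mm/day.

dPW/dt = (26.3 − 32.8) mm / (18/24 day) = -8.667 mm/day.
P = E + C − dPW/dt = 3.3 + (-2.15) − (-8.667) = 9.8 mm/day.

P ≈ 9.8 mm/day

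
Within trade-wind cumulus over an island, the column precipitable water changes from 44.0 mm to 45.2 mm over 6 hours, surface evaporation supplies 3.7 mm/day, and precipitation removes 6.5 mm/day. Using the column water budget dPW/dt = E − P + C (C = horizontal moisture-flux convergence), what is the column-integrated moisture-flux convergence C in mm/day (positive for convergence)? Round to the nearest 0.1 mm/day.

dPW/dt = (45.2 − 44.0) mm / (6/24 day) = +4.800 mm/day.
C = dPW/dt − E + P = (+4.800) − 3.7 + 6.5 = 7.6 mm/day.

C ≈ 7.6 mm/day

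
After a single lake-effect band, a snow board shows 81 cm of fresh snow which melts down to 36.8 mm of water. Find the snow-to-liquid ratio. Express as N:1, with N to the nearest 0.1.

ratio ≈ 22.0

Ratio = snow depth / SWE = 810 mm / 36.8 mm = 22.0, i.e. 22.0:1.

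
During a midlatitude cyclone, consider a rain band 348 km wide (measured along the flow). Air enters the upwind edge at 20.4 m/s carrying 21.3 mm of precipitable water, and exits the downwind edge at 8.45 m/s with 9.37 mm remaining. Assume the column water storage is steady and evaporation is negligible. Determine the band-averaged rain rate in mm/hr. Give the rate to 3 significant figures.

R ≈ 3.68 mm/hr

Column moisture flux per unit crosswind length is F = V × PW.
Inflow: F_in = 20.4 × 21.3 = 434.52 mm·m/s
Outflow: F_out = 8.45 × 9.37 = 79.1765 mm·m/s
Steady-state rate R = (F_in − F_out)/L = (434.52 − 79.1765) / 348000 m = 1.021e-03 mm/s.
R = 1.021e-03 × 3600 = 3.68 mm/hr.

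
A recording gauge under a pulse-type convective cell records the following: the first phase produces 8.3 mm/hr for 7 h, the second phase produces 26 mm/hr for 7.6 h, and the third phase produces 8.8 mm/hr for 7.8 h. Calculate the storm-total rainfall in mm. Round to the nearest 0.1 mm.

total ≈ 324.3 mm

Total = Σ Rᵢ Δtᵢ = 8.3 × 7 + 26 × 7.6 + 8.8 × 7.8
      = 58.1 + 197.6 + 68.64 = 324.3 mm.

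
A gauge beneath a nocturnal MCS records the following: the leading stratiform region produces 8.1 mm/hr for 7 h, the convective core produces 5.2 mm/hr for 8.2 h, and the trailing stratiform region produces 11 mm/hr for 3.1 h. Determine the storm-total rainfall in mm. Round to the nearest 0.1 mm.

total ≈ 133.4 mm

Total = Σ Rᵢ Δtᵢ = 8.1 × 7 + 5.2 × 8.2 + 11 × 3.1
      = 56.7 + 42.64 + 34.1 = 133.4 mm.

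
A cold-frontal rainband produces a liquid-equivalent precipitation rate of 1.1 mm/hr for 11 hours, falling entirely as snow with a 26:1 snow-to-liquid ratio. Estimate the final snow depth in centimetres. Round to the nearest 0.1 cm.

snow depth ≈ 31.5 cm

Liquid-equivalent depth = 1.1 × 11 = 12.1 mm.
Snow depth = 12.1 mm × 26 = 314.6 mm = 31.5 cm.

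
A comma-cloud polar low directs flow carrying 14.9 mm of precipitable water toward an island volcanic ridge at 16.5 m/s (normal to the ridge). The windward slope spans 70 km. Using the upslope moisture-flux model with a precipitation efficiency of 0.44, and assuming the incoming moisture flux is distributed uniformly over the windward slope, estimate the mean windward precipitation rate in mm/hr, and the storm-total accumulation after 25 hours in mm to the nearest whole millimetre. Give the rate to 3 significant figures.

R ≈ 5.56 mm/hr; total ≈ 139 mm

Incoming column moisture flux per unit ridge length: F = V × PW = 16.5 × 14.9 = 245.85 mm·m/s.
Spread over the 70 km slope with efficiency ε = 0.44: R = ε·F/W = 0.44 × 245.85 / 70000 m = 1.545e-03 mm/s.
R = 1.545e-03 × 3600 = 5.56 mm/hr.
Over 25 h: total = 5.56 × 25 = 139 mm.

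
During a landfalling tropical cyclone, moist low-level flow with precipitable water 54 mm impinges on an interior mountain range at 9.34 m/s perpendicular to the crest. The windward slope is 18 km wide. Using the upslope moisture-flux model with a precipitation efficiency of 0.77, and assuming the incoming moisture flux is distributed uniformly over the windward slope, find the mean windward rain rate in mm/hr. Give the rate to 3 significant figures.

R ≈ 77.7 mm/hr

Incoming column moisture flux per unit ridge length: F = V × PW = 9.34 × 54 = 504.36 mm·m/s.
Spread over the 18 km slope with efficiency ε = 0.77: R = ε·F/W = 0.77 × 504.36 / 18000 m = 2.158e-02 mm/s.
R = 2.158e-02 × 3600 = 77.7 mm/hr.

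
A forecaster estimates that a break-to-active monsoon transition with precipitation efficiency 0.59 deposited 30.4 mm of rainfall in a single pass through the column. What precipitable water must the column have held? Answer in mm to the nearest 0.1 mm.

PW ≈ 51.5 mm

PW = rainfall / ε = 30.4 / 0.59 = 51.5 mm.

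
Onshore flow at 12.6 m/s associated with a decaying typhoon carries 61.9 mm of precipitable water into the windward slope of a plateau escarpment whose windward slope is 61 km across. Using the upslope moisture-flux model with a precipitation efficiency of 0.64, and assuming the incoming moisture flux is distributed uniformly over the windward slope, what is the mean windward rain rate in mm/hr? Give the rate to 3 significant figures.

Incoming column moisture flux per unit ridge length: F = V × PW = 12.6 × 61.9 = 779.94 mm·m/s.
Spread over the 61 km slope with efficiency ε = 0.64: R = ε·F/W = 0.64 × 779.94 / 61000 m = 8.183e-03 mm/s.
R = 8.183e-03 × 3600 = 29.5 mm/hr.

R ≈ 29.5 mm/hr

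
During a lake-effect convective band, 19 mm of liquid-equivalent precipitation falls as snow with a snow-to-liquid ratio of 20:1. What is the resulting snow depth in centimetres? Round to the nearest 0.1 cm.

snow depth ≈ 38.0 cm

Snow depth = liquid × ratio = 19 mm × 20 = 380 mm = 38.0 cm.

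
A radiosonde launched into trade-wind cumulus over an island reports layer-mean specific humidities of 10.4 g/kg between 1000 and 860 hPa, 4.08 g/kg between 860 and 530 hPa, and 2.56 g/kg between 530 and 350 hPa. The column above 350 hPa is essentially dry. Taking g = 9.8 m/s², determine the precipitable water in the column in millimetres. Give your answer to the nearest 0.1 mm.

Precipitable water is the column-integrated vapour mass per unit area: PW = (1/g) Σ q̄ Δp, with q in kg/kg and Δp in Pa (1 kg/m² of water = 1 mm).
Layer 1000–860 hPa: Δp = 140 hPa = 14000 Pa, q̄ = 0.0104 kg/kg → 0.0104 × 14000 / 9.8 = 14.86 mm
Layer 860–530 hPa: Δp = 330 hPa = 33000 Pa, q̄ = 0.00408 kg/kg → 0.00408 × 33000 / 9.8 = 13.74 mm
Layer 530–350 hPa: Δp = 180 hPa = 18000 Pa, q̄ = 0.00256 kg/kg → 0.00256 × 18000 / 9.8 = 4.70 mm
PW = 14.86 + 13.74 + 4.70 = 33.30 ≈ 33.3 mm.

PW ≈ 33.3 mm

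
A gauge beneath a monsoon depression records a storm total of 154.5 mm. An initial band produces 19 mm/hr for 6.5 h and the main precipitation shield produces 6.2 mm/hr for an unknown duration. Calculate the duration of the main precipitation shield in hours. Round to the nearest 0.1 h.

duration ≈ 5.0 h

Known phases: 19 × 6.5 = 123.5 mm.
Remaining depth = 154.5 − 123.5 = 31 mm.
Duration = 31 / 6.2 = 5.0 h.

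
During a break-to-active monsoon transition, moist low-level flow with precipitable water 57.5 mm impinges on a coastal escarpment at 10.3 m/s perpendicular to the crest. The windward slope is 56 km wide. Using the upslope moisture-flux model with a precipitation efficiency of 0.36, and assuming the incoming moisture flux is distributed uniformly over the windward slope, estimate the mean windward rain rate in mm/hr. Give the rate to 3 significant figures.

Incoming column moisture flux per unit ridge length: F = V × PW = 10.3 × 57.5 = 592.25 mm·m/s.
Spread over the 56 km slope with efficiency ε = 0.36: R = ε·F/W = 0.36 × 592.25 / 56000 m = 3.807e-03 mm/s.
R = 3.807e-03 × 3600 = 13.7 mm/hr.

R ≈ 13.7 mm/hr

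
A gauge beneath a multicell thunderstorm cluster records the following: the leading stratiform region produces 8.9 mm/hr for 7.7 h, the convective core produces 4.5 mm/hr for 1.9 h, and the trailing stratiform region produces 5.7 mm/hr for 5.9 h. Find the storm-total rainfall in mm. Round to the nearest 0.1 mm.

Total = Σ Rᵢ Δtᵢ = 8.9 × 7.7 + 4.5 × 1.9 + 5.7 × 5.9
      = 68.53 + 8.55 + 33.63 = 110.7 mm.

total ≈ 110.7 mm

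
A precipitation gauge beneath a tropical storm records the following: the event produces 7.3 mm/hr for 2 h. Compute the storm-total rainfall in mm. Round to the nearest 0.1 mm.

total ≈ 14.6 mm

Total = Σ Rᵢ Δtᵢ = 7.3 × 2
      = 14.6 = 14.6 mm.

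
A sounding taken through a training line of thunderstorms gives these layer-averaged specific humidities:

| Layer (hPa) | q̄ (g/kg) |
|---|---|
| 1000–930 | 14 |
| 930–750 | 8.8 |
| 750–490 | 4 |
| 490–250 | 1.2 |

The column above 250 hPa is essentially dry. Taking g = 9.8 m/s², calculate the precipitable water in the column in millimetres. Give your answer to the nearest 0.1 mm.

Precipitable water is the column-integrated vapour mass per unit area: PW = (1/g) Σ q̄ Δp, with q in kg/kg and Δp in Pa (1 kg/m² of water = 1 mm).
Layer 1000–930 hPa: Δp = 70 hPa = 7000 Pa, q̄ = 0.014 kg/kg → 0.014 × 7000 / 9.8 = 10.00 mm
Layer 930–750 hPa: Δp = 180 hPa = 18000 Pa, q̄ = 0.0088 kg/kg → 0.0088 × 18000 / 9.8 = 16.16 mm
Layer 750–490 hPa: Δp = 260 hPa = 26000 Pa, q̄ = 0.004 kg/kg → 0.004 × 26000 / 9.8 = 10.61 mm
Layer 490–250 hPa: Δp = 240 hPa = 24000 Pa, q̄ = 0.0012 kg/kg → 0.0012 × 24000 / 9.8 = 2.94 mm
PW = 10.00 + 16.16 + 10.61 + 2.94 = 39.71 ≈ 39.7 mm.

PW ≈ 39.7 mm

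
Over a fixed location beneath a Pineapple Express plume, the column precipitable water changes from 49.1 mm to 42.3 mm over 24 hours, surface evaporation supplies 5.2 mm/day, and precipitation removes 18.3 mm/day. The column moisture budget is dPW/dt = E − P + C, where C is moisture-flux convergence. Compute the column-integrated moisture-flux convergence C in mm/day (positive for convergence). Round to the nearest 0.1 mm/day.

dPW/dt = (42.3 − 49.1) mm / (24/24 day) = -6.800 mm/day.
C = dPW/dt − E + P = (-6.800) − 5.2 + 18.3 = 6.3 mm/day.

C ≈ 6.3 mm/day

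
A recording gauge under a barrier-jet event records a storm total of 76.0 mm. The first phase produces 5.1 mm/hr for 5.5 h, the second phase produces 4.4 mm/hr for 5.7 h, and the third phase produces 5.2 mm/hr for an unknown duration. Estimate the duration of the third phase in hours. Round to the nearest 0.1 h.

duration ≈ 4.4 h

Known phases: 5.1 × 5.5 + 4.4 × 5.7 = 28.05 + 25.08 = 53.13 mm.
Remaining depth = 76.0 − 53.13 = 22.87 mm.
Duration = 22.87 / 5.2 = 4.4 h.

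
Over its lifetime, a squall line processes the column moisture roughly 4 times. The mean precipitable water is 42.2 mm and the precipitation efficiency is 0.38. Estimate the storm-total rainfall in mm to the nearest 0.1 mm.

rainfall ≈ 64.1 mm

Each cycle deposits ε × PW = 0.38 × 42.2 = 16.036 mm.
Over 4 cycles: 4 × 16.036 = 64.1 mm.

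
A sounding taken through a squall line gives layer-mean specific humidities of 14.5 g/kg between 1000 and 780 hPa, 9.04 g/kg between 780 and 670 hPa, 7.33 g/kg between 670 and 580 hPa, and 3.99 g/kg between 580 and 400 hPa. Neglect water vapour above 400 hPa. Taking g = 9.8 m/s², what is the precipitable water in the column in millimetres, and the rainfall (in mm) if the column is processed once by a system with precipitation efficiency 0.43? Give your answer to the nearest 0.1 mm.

PW ≈ 56.8 mm; rainfall ≈ 24.4 mm

Precipitable water is the column-integrated vapour mass per unit area: PW = (1/g) Σ q̄ Δp, with q in kg/kg and Δp in Pa (1 kg/m² of water = 1 mm).
Layer 1000–780 hPa: Δp = 220 hPa = 22000 Pa, q̄ = 0.0145 kg/kg → 0.0145 × 22000 / 9.8 = 32.55 mm
Layer 780–670 hPa: Δp = 110 hPa = 11000 Pa, q̄ = 0.00904 kg/kg → 0.00904 × 11000 / 9.8 = 10.15 mm
Layer 670–580 hPa: Δp = 90 hPa = 9000 Pa, q̄ = 0.00733 kg/kg → 0.00733 × 9000 / 9.8 = 6.73 mm
Layer 580–400 hPa: Δp = 180 hPa = 18000 Pa, q̄ = 0.00399 kg/kg → 0.00399 × 18000 / 9.8 = 7.33 mm
PW = 32.55 + 10.15 + 6.73 + 7.33 = 56.76 ≈ 56.8 mm.
Rainfall = ε × PW = 0.43 × 56.8 = 24.4 mm.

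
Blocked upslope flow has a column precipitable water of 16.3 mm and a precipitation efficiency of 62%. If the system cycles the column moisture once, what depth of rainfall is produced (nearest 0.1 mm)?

rainfall ≈ 10.1 mm

Rainfall = ε × PW = 0.62 × 16.3 = 10.1 mm.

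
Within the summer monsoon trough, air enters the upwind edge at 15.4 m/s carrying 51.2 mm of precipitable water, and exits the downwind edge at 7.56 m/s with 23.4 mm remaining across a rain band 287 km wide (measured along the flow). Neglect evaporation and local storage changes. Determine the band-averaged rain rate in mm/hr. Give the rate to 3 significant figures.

R ≈ 7.67 mm/hr

Column moisture flux per unit crosswind length is F = V × PW.
Inflow: F_in = 15.4 × 51.2 = 788.48 mm·m/s
Outflow: F_out = 7.56 × 23.4 = 176.904 mm·m/s
Steady-state rate R = (F_in − F_out)/L = (788.48 − 176.904) / 287000 m = 2.131e-03 mm/s.
R = 2.131e-03 × 3600 = 7.67 mm/hr.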